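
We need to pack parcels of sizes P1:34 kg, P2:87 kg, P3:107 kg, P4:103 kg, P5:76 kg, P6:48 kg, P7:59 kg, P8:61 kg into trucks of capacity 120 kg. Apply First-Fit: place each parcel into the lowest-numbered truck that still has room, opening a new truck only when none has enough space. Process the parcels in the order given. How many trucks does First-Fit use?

P1 (34 kg) → truck 1 (remaining 86 kg)
P2 (87 kg) → truck 2 (remaining 33 kg)
P3 (107 kg) → truck 3 (remaining 13 kg)
P4 (103 kg) → truck 4 (remaining 17 kg)
P5 (76 kg) → truck 1 (remaining 10 kg)
P6 (48 kg) → truck 5 (remaining 72 kg)
P7 (59 kg) → truck 5 (remaining 13 kg)
P8 (61 kg) → truck 6 (remaining 59 kg)
Final trucks: [34,76] [87] [107] [103] [48,59] [61].

6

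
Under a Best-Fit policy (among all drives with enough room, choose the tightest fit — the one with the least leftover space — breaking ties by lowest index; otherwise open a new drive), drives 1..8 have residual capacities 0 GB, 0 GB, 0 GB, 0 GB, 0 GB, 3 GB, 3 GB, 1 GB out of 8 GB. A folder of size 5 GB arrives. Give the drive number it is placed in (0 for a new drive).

No drive has ≥ 5 GB free, so a new drive is opened.

0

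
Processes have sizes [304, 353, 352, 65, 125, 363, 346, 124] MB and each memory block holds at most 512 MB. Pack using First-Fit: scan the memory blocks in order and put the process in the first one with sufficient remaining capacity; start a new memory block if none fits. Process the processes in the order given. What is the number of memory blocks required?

memory block 1: place 304 MB, 208 MB left
memory block 2: place 353 MB, 159 MB left
memory block 3: place 352 MB, 160 MB left
memory block 1: place 65 MB, 143 MB left
memory block 1: place 125 MB, 18 MB left
memory block 4: place 363 MB, 149 MB left
memory block 5: place 346 MB, 166 MB left
memory block 2: place 124 MB, 35 MB left

5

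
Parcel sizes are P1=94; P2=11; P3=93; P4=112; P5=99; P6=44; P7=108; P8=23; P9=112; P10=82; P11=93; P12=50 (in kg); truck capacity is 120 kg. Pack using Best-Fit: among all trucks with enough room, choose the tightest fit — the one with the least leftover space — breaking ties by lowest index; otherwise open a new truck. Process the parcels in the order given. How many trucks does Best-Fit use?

9 trucks

truck 1: place P1 (94 kg), 26 kg left
truck 1: place P2 (11 kg), 15 kg left
truck 2: place P3 (93 kg), 27 kg left
truck 3: place P4 (112 kg), 8 kg left
truck 4: place P5 (99 kg), 21 kg left
truck 5: place P6 (44 kg), 76 kg left
truck 6: place P7 (108 kg), 12 kg left
truck 2: place P8 (23 kg), 4 kg left
truck 7: place P9 (112 kg), 8 kg left
truck 8: place P10 (82 kg), 38 kg left
truck 9: place P11 (93 kg), 27 kg left
truck 5: place P12 (50 kg), 26 kg left
Final trucks: [94,11] [93,23] [112] [99] [44,50] [108] [112] [82] [93].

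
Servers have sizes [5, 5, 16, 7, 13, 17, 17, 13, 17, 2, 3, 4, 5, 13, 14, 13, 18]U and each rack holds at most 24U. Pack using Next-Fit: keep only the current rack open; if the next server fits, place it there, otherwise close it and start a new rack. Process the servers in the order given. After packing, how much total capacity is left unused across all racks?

5U → rack 1 (remaining 19U)
5U → rack 1 (remaining 14U)
16U → rack 2 (remaining 8U)
7U → rack 2 (remaining 1U)
13U → rack 3 (remaining 11U)
17U → rack 4 (remaining 7U)
17U → rack 5 (remaining 7U)
13U → rack 6 (remaining 11U)
17U → rack 7 (remaining 7U)
2U → rack 7 (remaining 5U)
3U → rack 7 (remaining 2U)
4U → rack 8 (remaining 20U)
5U → rack 8 (remaining 15U)
13U → rack 8 (remaining 2U)
14U → rack 9 (remaining 10U)
13U → rack 10 (remaining 11U)
18U → rack 11 (remaining 6U)
11 racks × 24U = 264U; used 182U; unused 82U.

82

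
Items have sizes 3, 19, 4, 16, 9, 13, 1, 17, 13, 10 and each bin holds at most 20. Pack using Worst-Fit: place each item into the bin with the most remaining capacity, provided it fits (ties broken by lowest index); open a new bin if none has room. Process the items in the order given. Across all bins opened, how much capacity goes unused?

35

Put 3 in bin 1; 17 remain.
Put 19 in bin 2; 1 remain.
Put 4 in bin 1; 13 remain.
Put 16 in bin 3; 4 remain.
Put 9 in bin 1; 4 remain.
Put 13 in bin 4; 7 remain.
Put 1 in bin 4; 6 remain.
Put 17 in bin 5; 3 remain.
Put 13 in bin 6; 7 remain.
Put 10 in bin 7; 10 remain.
7 bins × 20 = 140; used 105; unused 35.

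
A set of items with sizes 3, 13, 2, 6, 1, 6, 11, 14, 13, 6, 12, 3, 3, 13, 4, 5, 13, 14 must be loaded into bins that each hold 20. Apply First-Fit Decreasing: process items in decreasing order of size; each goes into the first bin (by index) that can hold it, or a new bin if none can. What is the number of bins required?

8 bins

Sorted descending: 14, 14, 13, 13, 13, 13, 12, 11, 6, 6, 6, 5, 4, 3, 3, 3, 2, 1.
bin 1: place 14, 6 left
bin 2: place 14, 6 left
bin 3: place 13, 7 left
bin 4: place 13, 7 left
bin 5: place 13, 7 left
bin 6: place 13, 7 left
bin 7: place 12, 8 left
bin 8: place 11, 9 left
bin 1: place 6, 0 left
bin 2: place 6, 0 left
bin 3: place 6, 1 left
bin 4: place 5, 2 left
bin 5: place 4, 3 left
bin 5: place 3, 0 left
bin 6: place 3, 4 left
bin 6: place 3, 1 left
bin 4: place 2, 0 left
bin 3: place 1, 0 left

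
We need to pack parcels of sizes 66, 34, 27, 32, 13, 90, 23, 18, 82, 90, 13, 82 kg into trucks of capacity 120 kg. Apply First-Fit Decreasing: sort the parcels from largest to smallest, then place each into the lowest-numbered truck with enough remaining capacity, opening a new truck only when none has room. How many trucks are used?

5

Sorted descending: 90, 90, 82, 82, 66, 34, 32, 27, 23, 18, 13, 13.
truck 1: place 90 kg, 30 kg left
truck 2: place 90 kg, 30 kg left
truck 3: place 82 kg, 38 kg left
truck 4: place 82 kg, 38 kg left
truck 5: place 66 kg, 54 kg left
truck 3: place 34 kg, 4 kg left
truck 4: place 32 kg, 6 kg left
truck 1: place 27 kg, 3 kg left
truck 2: place 23 kg, 7 kg left
truck 5: place 18 kg, 36 kg left
truck 5: place 13 kg, 23 kg left
truck 5: place 13 kg, 10 kg left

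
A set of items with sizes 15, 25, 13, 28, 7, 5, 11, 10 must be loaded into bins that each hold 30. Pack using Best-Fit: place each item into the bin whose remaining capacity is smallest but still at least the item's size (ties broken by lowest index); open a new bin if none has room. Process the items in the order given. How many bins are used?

4 bins

bin 1: place 15, 15 left
bin 2: place 25, 5 left
bin 1: place 13, 2 left
bin 3: place 28, 2 left
bin 4: place 7, 23 left
bin 2: place 5, 0 left
bin 4: place 11, 12 left
bin 4: place 10, 2 left
Final bins: [15,13] [25,5] [28] [7,11,10].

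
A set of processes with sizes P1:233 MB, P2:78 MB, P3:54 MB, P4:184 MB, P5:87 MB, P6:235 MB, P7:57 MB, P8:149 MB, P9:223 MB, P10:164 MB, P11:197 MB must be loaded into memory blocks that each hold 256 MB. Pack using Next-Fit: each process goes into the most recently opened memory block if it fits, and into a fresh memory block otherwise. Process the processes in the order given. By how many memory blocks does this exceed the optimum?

Next-Fit: [233] [78,54] [184] [87] [235] [57,149] [223] [164] [197] → 9 memory blocks.
Total size 1661 MB; any packing needs at least ⌈1661/256⌉ = 7 memory blocks.
An optimal packing achieves that bound: [235] [233] [223] [197,57] [184,54] [164,87] [149,78] → 7 memory blocks.
Excess: 9 − 7 = 2.

2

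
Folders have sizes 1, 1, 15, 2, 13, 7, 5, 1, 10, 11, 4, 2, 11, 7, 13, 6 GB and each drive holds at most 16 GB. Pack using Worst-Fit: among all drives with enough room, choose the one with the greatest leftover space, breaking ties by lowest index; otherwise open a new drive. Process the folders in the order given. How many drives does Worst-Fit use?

drive 1: place 1 GB, 15 GB left
drive 1: place 1 GB, 14 GB left
drive 2: place 15 GB, 1 GB left
drive 1: place 2 GB, 12 GB left
drive 3: place 13 GB, 3 GB left
drive 1: place 7 GB, 5 GB left
drive 1: place 5 GB, 0 GB left
drive 3: place 1 GB, 2 GB left
drive 4: place 10 GB, 6 GB left
drive 5: place 11 GB, 5 GB left
drive 4: place 4 GB, 2 GB left
drive 5: place 2 GB, 3 GB left
drive 6: place 11 GB, 5 GB left
drive 7: place 7 GB, 9 GB left
drive 8: place 13 GB, 3 GB left
drive 7: place 6 GB, 3 GB left
Final drives: [1,1,2,7,5] [15] [13,1] [10,4] [11,2] [11] [7,6] [13].

8 drives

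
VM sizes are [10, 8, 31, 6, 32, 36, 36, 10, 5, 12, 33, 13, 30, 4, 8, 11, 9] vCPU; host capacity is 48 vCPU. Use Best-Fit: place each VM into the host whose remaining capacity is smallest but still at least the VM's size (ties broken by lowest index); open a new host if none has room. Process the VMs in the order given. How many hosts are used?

7

host 1: place 10 vCPU, 38 vCPU left
host 1: place 8 vCPU, 30 vCPU left
host 2: place 31 vCPU, 17 vCPU left
host 2: place 6 vCPU, 11 vCPU left
host 3: place 32 vCPU, 16 vCPU left
host 4: place 36 vCPU, 12 vCPU left
host 5: place 36 vCPU, 12 vCPU left
host 2: place 10 vCPU, 1 vCPU left
host 4: place 5 vCPU, 7 vCPU left
host 5: place 12 vCPU, 0 vCPU left
host 6: place 33 vCPU, 15 vCPU left
host 6: place 13 vCPU, 2 vCPU left
host 1: place 30 vCPU, 0 vCPU left
host 4: place 4 vCPU, 3 vCPU left
host 3: place 8 vCPU, 8 vCPU left
host 7: place 11 vCPU, 37 vCPU left
host 7: place 9 vCPU, 28 vCPU left
Final hosts: [10,8,30] [31,6,10] [32,8] [36,5,4] [36,12] [33,13] [11,9].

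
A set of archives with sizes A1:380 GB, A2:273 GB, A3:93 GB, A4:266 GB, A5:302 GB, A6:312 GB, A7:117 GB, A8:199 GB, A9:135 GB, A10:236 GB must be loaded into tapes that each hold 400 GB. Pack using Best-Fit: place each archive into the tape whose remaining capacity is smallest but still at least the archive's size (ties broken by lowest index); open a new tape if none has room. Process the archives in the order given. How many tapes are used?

7

Put A1 (380 GB) in tape 1; 20 GB remain.
Put A2 (273 GB) in tape 2; 127 GB remain.
Put A3 (93 GB) in tape 2; 34 GB remain.
Put A4 (266 GB) in tape 3; 134 GB remain.
Put A5 (302 GB) in tape 4; 98 GB remain.
Put A6 (312 GB) in tape 5; 88 GB remain.
Put A7 (117 GB) in tape 3; 17 GB remain.
Put A8 (199 GB) in tape 6; 201 GB remain.
Put A9 (135 GB) in tape 6; 66 GB remain.
Put A10 (236 GB) in tape 7; 164 GB remain.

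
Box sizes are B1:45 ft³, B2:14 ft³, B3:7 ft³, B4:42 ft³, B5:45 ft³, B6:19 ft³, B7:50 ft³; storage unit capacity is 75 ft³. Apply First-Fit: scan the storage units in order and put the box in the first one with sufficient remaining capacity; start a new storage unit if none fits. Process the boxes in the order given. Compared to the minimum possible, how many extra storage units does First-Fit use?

First-Fit: [45,14,7] [42,19] [45] [50] → 4 storage units.
4 boxes exceed 37.5 ft³ (half the capacity), and no two of those can share a storage unit, so at least 4 storage units are needed.
So 4 is already optimal.

0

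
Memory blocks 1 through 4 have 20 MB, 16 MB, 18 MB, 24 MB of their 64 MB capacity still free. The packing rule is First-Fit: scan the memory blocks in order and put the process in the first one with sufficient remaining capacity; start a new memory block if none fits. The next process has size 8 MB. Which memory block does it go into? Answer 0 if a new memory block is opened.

1

Memory blocks with room: memory block 1 (20 MB), memory block 2 (16 MB), memory block 3 (18 MB), memory block 4 (24 MB).
The first with room is memory block 1.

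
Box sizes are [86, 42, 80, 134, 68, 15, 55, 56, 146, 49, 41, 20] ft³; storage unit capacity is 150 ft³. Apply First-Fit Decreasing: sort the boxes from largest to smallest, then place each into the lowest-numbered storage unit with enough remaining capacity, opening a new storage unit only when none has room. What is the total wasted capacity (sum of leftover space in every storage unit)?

Sorted descending: 146, 134, 86, 80, 68, 56, 55, 49, 42, 41, 20, 15.
146 ft³ → storage unit 1 (remaining 4 ft³)
134 ft³ → storage unit 2 (remaining 16 ft³)
86 ft³ → storage unit 3 (remaining 64 ft³)
80 ft³ → storage unit 4 (remaining 70 ft³)
68 ft³ → storage unit 4 (remaining 2 ft³)
56 ft³ → storage unit 3 (remaining 8 ft³)
55 ft³ → storage unit 5 (remaining 95 ft³)
49 ft³ → storage unit 5 (remaining 46 ft³)
42 ft³ → storage unit 5 (remaining 4 ft³)
41 ft³ → storage unit 6 (remaining 109 ft³)
20 ft³ → storage unit 6 (remaining 89 ft³)
15 ft³ → storage unit 2 (remaining 1 ft³)
6 storage units × 150 ft³ = 900 ft³; used 792 ft³; unused 108 ft³.

108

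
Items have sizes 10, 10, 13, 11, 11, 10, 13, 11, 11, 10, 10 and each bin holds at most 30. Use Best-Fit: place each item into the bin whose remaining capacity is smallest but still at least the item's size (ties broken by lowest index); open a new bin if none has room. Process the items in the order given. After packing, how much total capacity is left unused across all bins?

30

Put 10 in bin 1; 20 remain.
Put 10 in bin 1; 10 remain.
Put 13 in bin 2; 17 remain.
Put 11 in bin 2; 6 remain.
Put 11 in bin 3; 19 remain.
Put 10 in bin 1; 0 remain.
Put 13 in bin 3; 6 remain.
Put 11 in bin 4; 19 remain.
Put 11 in bin 4; 8 remain.
Put 10 in bin 5; 20 remain.
Put 10 in bin 5; 10 remain.
5 bins × 30 = 150; used 120; unused 30.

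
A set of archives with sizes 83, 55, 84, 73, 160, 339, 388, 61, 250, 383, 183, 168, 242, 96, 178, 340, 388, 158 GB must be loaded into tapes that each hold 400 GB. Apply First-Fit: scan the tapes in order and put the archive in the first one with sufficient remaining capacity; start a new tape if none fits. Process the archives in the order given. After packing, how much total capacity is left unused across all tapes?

83 GB → tape 1 (remaining 317 GB)
55 GB → tape 1 (remaining 262 GB)
84 GB → tape 1 (remaining 178 GB)
73 GB → tape 1 (remaining 105 GB)
160 GB → tape 2 (remaining 240 GB)
339 GB → tape 3 (remaining 61 GB)
388 GB → tape 4 (remaining 12 GB)
61 GB → tape 1 (remaining 44 GB)
250 GB → tape 5 (remaining 150 GB)
383 GB → tape 6 (remaining 17 GB)
183 GB → tape 2 (remaining 57 GB)
168 GB → tape 7 (remaining 232 GB)
242 GB → tape 8 (remaining 158 GB)
96 GB → tape 5 (remaining 54 GB)
178 GB → tape 7 (remaining 54 GB)
340 GB → tape 9 (remaining 60 GB)
388 GB → tape 10 (remaining 12 GB)
158 GB → tape 8 (remaining 0 GB)
10 tapes × 400 GB = 4000 GB; used 3629 GB; unused 371 GB.

371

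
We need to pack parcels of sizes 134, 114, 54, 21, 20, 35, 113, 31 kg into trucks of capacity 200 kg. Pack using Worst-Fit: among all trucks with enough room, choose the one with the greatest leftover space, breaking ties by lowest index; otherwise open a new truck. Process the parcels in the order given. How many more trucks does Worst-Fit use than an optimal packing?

Worst-Fit: [134,21,20] [114,54] [35,113,31] → 3 trucks.
Total size 522 kg; any packing needs at least ⌈522/200⌉ = 3 trucks.
So 3 is already optimal.

0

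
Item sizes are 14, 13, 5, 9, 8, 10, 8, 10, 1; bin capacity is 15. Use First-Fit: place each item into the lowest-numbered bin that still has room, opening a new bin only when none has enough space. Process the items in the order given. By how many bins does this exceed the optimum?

0

First-Fit: [14,1] [13] [5,9] [8] [10] [8] [10] → 7 bins.
7 items exceed 7.5 (half the capacity), and no two of those can share a bin, so at least 7 bins are needed.
So 7 is already optimal.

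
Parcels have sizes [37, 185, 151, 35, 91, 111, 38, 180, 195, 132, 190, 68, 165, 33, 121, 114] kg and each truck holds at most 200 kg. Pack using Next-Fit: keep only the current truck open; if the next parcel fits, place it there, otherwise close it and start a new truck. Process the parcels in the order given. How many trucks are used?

Put 37 kg in truck 1; 163 kg remain.
Put 185 kg in truck 2; 15 kg remain.
Put 151 kg in truck 3; 49 kg remain.
Put 35 kg in truck 3; 14 kg remain.
Put 91 kg in truck 4; 109 kg remain.
Put 111 kg in truck 5; 89 kg remain.
Put 38 kg in truck 5; 51 kg remain.
Put 180 kg in truck 6; 20 kg remain.
Put 195 kg in truck 7; 5 kg remain.
Put 132 kg in truck 8; 68 kg remain.
Put 190 kg in truck 9; 10 kg remain.
Put 68 kg in truck 10; 132 kg remain.
Put 165 kg in truck 11; 35 kg remain.
Put 33 kg in truck 11; 2 kg remain.
Put 121 kg in truck 12; 79 kg remain.
Put 114 kg in truck 13; 86 kg remain.

13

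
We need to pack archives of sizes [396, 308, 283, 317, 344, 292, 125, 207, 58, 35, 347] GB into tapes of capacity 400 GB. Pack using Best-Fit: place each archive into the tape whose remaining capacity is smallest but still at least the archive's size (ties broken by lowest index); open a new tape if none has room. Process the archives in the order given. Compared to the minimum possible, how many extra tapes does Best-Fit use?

Best-Fit: [396] [308] [283] [317] [344,35] [292] [125,207,58] [347] → 8 tapes.
8 archives exceed 200 GB (half the capacity), and no two of those can share a tape, so at least 8 tapes are needed.
So 8 is already optimal.

0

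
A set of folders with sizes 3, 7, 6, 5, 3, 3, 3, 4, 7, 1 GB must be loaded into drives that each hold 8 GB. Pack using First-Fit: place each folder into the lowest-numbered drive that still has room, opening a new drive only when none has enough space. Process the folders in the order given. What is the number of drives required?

6 drives

drive 1: place 3 GB, 5 GB left
drive 2: place 7 GB, 1 GB left
drive 3: place 6 GB, 2 GB left
drive 1: place 5 GB, 0 GB left
drive 4: place 3 GB, 5 GB left
drive 4: place 3 GB, 2 GB left
drive 5: place 3 GB, 5 GB left
drive 5: place 4 GB, 1 GB left
drive 6: place 7 GB, 1 GB left
drive 2: place 1 GB, 0 GB left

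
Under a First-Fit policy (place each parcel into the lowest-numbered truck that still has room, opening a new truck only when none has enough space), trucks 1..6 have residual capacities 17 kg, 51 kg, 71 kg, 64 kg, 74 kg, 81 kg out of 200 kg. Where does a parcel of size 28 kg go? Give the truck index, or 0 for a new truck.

2

Trucks with room: truck 2 (51 kg), truck 3 (71 kg), truck 4 (64 kg), truck 5 (74 kg), truck 6 (81 kg).
The first with room is truck 2.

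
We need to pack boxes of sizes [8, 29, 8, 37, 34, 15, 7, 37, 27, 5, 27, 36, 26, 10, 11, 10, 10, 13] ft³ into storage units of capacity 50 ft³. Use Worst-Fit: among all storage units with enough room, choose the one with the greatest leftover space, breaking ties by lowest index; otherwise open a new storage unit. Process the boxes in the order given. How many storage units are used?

8

8 ft³ → storage unit 1 (remaining 42 ft³)
29 ft³ → storage unit 1 (remaining 13 ft³)
8 ft³ → storage unit 1 (remaining 5 ft³)
37 ft³ → storage unit 2 (remaining 13 ft³)
34 ft³ → storage unit 3 (remaining 16 ft³)
15 ft³ → storage unit 3 (remaining 1 ft³)
7 ft³ → storage unit 2 (remaining 6 ft³)
37 ft³ → storage unit 4 (remaining 13 ft³)
27 ft³ → storage unit 5 (remaining 23 ft³)
5 ft³ → storage unit 5 (remaining 18 ft³)
27 ft³ → storage unit 6 (remaining 23 ft³)
36 ft³ → storage unit 7 (remaining 14 ft³)
26 ft³ → storage unit 8 (remaining 24 ft³)
10 ft³ → storage unit 8 (remaining 14 ft³)
11 ft³ → storage unit 6 (remaining 12 ft³)
10 ft³ → storage unit 5 (remaining 8 ft³)
10 ft³ → storage unit 7 (remaining 4 ft³)
13 ft³ → storage unit 8 (remaining 1 ft³)
Final storage units: [8,29,8] [37,7] [34,15] [37] [27,5,10] [27,11] [36,10] [26,10,13].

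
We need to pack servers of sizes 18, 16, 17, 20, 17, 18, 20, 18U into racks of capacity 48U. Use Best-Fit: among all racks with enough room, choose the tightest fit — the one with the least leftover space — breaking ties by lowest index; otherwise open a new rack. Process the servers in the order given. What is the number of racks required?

Put 18U in rack 1; 30U remain.
Put 16U in rack 1; 14U remain.
Put 17U in rack 2; 31U remain.
Put 20U in rack 2; 11U remain.
Put 17U in rack 3; 31U remain.
Put 18U in rack 3; 13U remain.
Put 20U in rack 4; 28U remain.
Put 18U in rack 4; 10U remain.

4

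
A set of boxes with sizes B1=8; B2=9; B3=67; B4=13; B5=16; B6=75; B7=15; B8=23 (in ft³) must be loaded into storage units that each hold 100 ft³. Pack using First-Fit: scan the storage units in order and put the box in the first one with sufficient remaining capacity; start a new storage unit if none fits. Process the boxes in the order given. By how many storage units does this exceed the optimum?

0

First-Fit: [8,9,67,13] [16,75] [15,23] → 3 storage units.
Total size 226 ft³; any packing needs at least ⌈226/100⌉ = 3 storage units.
So 3 is already optimal.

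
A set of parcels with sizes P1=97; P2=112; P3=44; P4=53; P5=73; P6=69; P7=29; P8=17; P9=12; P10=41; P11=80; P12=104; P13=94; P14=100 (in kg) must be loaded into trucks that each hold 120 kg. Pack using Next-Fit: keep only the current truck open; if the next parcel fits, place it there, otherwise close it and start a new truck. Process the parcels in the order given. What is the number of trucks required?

Put P1 (97 kg) in truck 1; 23 kg remain.
Put P2 (112 kg) in truck 2; 8 kg remain.
Put P3 (44 kg) in truck 3; 76 kg remain.
Put P4 (53 kg) in truck 3; 23 kg remain.
Put P5 (73 kg) in truck 4; 47 kg remain.
Put P6 (69 kg) in truck 5; 51 kg remain.
Put P7 (29 kg) in truck 5; 22 kg remain.
Put P8 (17 kg) in truck 5; 5 kg remain.
Put P9 (12 kg) in truck 6; 108 kg remain.
Put P10 (41 kg) in truck 6; 67 kg remain.
Put P11 (80 kg) in truck 7; 40 kg remain.
Put P12 (104 kg) in truck 8; 16 kg remain.
Put P13 (94 kg) in truck 9; 26 kg remain.
Put P14 (100 kg) in truck 10; 20 kg remain.

10 trucks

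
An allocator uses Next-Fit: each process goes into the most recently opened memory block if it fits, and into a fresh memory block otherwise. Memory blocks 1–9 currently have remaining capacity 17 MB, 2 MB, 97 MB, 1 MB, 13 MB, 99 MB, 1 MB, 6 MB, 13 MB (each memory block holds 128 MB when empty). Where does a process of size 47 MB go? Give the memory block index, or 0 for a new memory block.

0

Next-Fit only looks at memory block 9, which has 13 MB free.
47 MB does not fit, so a new memory block is opened.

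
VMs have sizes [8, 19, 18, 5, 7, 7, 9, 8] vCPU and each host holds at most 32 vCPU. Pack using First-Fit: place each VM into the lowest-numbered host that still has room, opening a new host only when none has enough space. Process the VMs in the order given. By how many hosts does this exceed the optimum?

0

First-Fit: [8,19,5] [18,7,7] [9,8] → 3 hosts.
Total size 81 vCPU; any packing needs at least ⌈81/32⌉ = 3 hosts.
So 3 is already optimal.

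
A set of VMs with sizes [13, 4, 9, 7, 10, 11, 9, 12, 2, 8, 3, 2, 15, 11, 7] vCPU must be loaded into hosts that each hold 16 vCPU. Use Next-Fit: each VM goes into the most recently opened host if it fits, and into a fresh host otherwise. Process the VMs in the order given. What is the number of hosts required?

11

Put 13 vCPU in host 1; 3 vCPU remain.
Put 4 vCPU in host 2; 12 vCPU remain.
Put 9 vCPU in host 2; 3 vCPU remain.
Put 7 vCPU in host 3; 9 vCPU remain.
Put 10 vCPU in host 4; 6 vCPU remain.
Put 11 vCPU in host 5; 5 vCPU remain.
Put 9 vCPU in host 6; 7 vCPU remain.
Put 12 vCPU in host 7; 4 vCPU remain.
Put 2 vCPU in host 7; 2 vCPU remain.
Put 8 vCPU in host 8; 8 vCPU remain.
Put 3 vCPU in host 8; 5 vCPU remain.
Put 2 vCPU in host 8; 3 vCPU remain.
Put 15 vCPU in host 9; 1 vCPU remain.
Put 11 vCPU in host 10; 5 vCPU remain.
Put 7 vCPU in host 11; 9 vCPU remain.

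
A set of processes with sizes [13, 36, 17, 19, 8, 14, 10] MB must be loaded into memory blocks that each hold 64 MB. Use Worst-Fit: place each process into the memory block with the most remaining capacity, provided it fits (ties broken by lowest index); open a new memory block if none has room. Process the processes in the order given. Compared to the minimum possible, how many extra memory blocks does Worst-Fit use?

Worst-Fit: [13,36,10] [17,19,8,14] → 2 memory blocks.
Total size 117 MB; any packing needs at least ⌈117/64⌉ = 2 memory blocks.
So 2 is already optimal.

0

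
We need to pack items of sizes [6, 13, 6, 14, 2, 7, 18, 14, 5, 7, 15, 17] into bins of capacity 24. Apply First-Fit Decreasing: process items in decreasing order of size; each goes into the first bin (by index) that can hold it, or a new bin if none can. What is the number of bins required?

6

Sorted descending: 18, 17, 15, 14, 14, 13, 7, 7, 6, 6, 5, 2.
bin 1: place 18, 6 left
bin 2: place 17, 7 left
bin 3: place 15, 9 left
bin 4: place 14, 10 left
bin 5: place 14, 10 left
bin 6: place 13, 11 left
bin 2: place 7, 0 left
bin 3: place 7, 2 left
bin 1: place 6, 0 left
bin 4: place 6, 4 left
bin 5: place 5, 5 left
bin 3: place 2, 0 left
Final bins: [18,6] [17,7] [15,7,2] [14,6] [14,5] [13].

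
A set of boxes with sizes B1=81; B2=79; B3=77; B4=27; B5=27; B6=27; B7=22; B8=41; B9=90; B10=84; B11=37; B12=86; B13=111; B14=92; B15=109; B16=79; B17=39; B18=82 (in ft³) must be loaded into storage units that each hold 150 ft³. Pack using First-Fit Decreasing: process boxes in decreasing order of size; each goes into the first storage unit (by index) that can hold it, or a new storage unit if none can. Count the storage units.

Sorted descending: 111, 109, 92, 90, 86, 84, 82, 81, 79, 79, 77, 41, 39, 37, 27, 27, 27, 22.
Put 111 ft³ in storage unit 1; 39 ft³ remain.
Put 109 ft³ in storage unit 2; 41 ft³ remain.
Put 92 ft³ in storage unit 3; 58 ft³ remain.
Put 90 ft³ in storage unit 4; 60 ft³ remain.
Put 86 ft³ in storage unit 5; 64 ft³ remain.
Put 84 ft³ in storage unit 6; 66 ft³ remain.
Put 82 ft³ in storage unit 7; 68 ft³ remain.
Put 81 ft³ in storage unit 8; 69 ft³ remain.
Put 79 ft³ in storage unit 9; 71 ft³ remain.
Put 79 ft³ in storage unit 10; 71 ft³ remain.
Put 77 ft³ in storage unit 11; 73 ft³ remain.
Put 41 ft³ in storage unit 2; 0 ft³ remain.
Put 39 ft³ in storage unit 1; 0 ft³ remain.
Put 37 ft³ in storage unit 3; 21 ft³ remain.
Put 27 ft³ in storage unit 4; 33 ft³ remain.
Put 27 ft³ in storage unit 4; 6 ft³ remain.
Put 27 ft³ in storage unit 5; 37 ft³ remain.
Put 22 ft³ in storage unit 5; 15 ft³ remain.

11 storage units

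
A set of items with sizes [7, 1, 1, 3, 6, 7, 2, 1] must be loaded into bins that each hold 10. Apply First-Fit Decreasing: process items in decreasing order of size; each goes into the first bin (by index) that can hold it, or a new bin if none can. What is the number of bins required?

Sorted descending: 7, 7, 6, 3, 2, 1, 1, 1.
Put 7 in bin 1; 3 remain.
Put 7 in bin 2; 3 remain.
Put 6 in bin 3; 4 remain.
Put 3 in bin 1; 0 remain.
Put 2 in bin 2; 1 remain.
Put 1 in bin 2; 0 remain.
Put 1 in bin 3; 3 remain.
Put 1 in bin 3; 2 remain.
Final bins: [7,3] [7,2,1] [6,1,1].

3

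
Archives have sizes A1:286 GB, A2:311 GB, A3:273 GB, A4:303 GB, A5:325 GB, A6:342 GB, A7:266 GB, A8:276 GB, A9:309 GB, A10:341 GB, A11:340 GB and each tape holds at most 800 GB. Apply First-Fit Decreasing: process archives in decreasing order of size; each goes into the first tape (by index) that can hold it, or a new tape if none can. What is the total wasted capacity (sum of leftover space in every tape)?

1428

Sorted descending: 342, 341, 340, 325, 311, 309, 303, 286, 276, 273, 266.
342 GB → tape 1 (remaining 458 GB)
341 GB → tape 1 (remaining 117 GB)
340 GB → tape 2 (remaining 460 GB)
325 GB → tape 2 (remaining 135 GB)
311 GB → tape 3 (remaining 489 GB)
309 GB → tape 3 (remaining 180 GB)
303 GB → tape 4 (remaining 497 GB)
286 GB → tape 4 (remaining 211 GB)
276 GB → tape 5 (remaining 524 GB)
273 GB → tape 5 (remaining 251 GB)
266 GB → tape 6 (remaining 534 GB)
6 tapes × 800 GB = 4800 GB; used 3372 GB; unused 1428 GB.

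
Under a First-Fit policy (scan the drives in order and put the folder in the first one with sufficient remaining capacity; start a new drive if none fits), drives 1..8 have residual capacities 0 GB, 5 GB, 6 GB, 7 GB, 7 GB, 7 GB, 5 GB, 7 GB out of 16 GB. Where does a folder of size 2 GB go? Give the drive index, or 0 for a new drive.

Drives with room: drive 2 (5 GB), drive 3 (6 GB), drive 4 (7 GB), drive 5 (7 GB), drive 6 (7 GB), drive 7 (5 GB), drive 8 (7 GB).
The first with room is drive 2.

2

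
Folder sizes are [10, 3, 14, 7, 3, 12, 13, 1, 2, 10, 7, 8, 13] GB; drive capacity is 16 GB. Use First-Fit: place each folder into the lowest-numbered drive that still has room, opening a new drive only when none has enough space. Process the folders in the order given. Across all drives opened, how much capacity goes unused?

10 GB → drive 1 (remaining 6 GB)
3 GB → drive 1 (remaining 3 GB)
14 GB → drive 2 (remaining 2 GB)
7 GB → drive 3 (remaining 9 GB)
3 GB → drive 1 (remaining 0 GB)
12 GB → drive 4 (remaining 4 GB)
13 GB → drive 5 (remaining 3 GB)
1 GB → drive 2 (remaining 1 GB)
2 GB → drive 3 (remaining 7 GB)
10 GB → drive 6 (remaining 6 GB)
7 GB → drive 3 (remaining 0 GB)
8 GB → drive 7 (remaining 8 GB)
13 GB → drive 8 (remaining 3 GB)
8 drives × 16 GB = 128 GB; used 103 GB; unused 25 GB.

25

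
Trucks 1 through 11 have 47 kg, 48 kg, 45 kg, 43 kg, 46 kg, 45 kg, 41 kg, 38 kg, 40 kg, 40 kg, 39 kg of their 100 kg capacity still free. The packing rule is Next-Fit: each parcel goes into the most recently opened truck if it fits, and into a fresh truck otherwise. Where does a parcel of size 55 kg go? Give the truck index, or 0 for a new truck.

Next-Fit only looks at truck 11, which has 39 kg free.
55 kg does not fit, so a new truck is opened.

0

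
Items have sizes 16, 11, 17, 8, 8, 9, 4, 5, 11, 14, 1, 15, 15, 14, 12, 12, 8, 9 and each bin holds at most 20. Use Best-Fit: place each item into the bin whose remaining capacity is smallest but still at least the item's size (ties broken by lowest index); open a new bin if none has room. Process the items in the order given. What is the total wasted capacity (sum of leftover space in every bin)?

51

16 → bin 1 (remaining 4)
11 → bin 2 (remaining 9)
17 → bin 3 (remaining 3)
8 → bin 2 (remaining 1)
8 → bin 4 (remaining 12)
9 → bin 4 (remaining 3)
4 → bin 1 (remaining 0)
5 → bin 5 (remaining 15)
11 → bin 5 (remaining 4)
14 → bin 6 (remaining 6)
1 → bin 2 (remaining 0)
15 → bin 7 (remaining 5)
15 → bin 8 (remaining 5)
14 → bin 9 (remaining 6)
12 → bin 10 (remaining 8)
12 → bin 11 (remaining 8)
8 → bin 10 (remaining 0)
9 → bin 12 (remaining 11)
12 bins × 20 = 240; used 189; unused 51.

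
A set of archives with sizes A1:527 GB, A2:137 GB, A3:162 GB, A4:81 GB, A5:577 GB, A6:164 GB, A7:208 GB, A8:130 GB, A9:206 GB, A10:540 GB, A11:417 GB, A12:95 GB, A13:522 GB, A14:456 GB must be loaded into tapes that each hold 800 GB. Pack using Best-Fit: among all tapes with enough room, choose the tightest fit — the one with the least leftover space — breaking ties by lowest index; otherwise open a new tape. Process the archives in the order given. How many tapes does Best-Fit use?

7 tapes

Put A1 (527 GB) in tape 1; 273 GB remain.
Put A2 (137 GB) in tape 1; 136 GB remain.
Put A3 (162 GB) in tape 2; 638 GB remain.
Put A4 (81 GB) in tape 1; 55 GB remain.
Put A5 (577 GB) in tape 2; 61 GB remain.
Put A6 (164 GB) in tape 3; 636 GB remain.
Put A7 (208 GB) in tape 3; 428 GB remain.
Put A8 (130 GB) in tape 3; 298 GB remain.
Put A9 (206 GB) in tape 3; 92 GB remain.
Put A10 (540 GB) in tape 4; 260 GB remain.
Put A11 (417 GB) in tape 5; 383 GB remain.
Put A12 (95 GB) in tape 4; 165 GB remain.
Put A13 (522 GB) in tape 6; 278 GB remain.
Put A14 (456 GB) in tape 7; 344 GB remain.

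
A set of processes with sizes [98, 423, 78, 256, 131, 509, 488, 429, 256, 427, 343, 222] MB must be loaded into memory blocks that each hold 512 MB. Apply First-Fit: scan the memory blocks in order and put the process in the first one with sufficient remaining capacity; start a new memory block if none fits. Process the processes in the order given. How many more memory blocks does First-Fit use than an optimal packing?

1

First-Fit: [98,78,256] [423] [131,256] [509] [488] [429] [427] [343] [222] → 9 memory blocks.
Total size 3660 MB; any packing needs at least ⌈3660/512⌉ = 8 memory blocks.
An optimal packing achieves that bound: [509] [488] [429,78] [427] [423] [343,131] [256,256] [222,98] → 8 memory blocks.
Excess: 9 − 8 = 1.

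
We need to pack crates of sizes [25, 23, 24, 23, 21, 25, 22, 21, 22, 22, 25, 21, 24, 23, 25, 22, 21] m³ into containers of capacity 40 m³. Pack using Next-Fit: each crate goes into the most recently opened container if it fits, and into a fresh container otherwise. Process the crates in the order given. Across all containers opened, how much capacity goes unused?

Put 25 m³ in container 1; 15 m³ remain.
Put 23 m³ in container 2; 17 m³ remain.
Put 24 m³ in container 3; 16 m³ remain.
Put 23 m³ in container 4; 17 m³ remain.
Put 21 m³ in container 5; 19 m³ remain.
Put 25 m³ in container 6; 15 m³ remain.
Put 22 m³ in container 7; 18 m³ remain.
Put 21 m³ in container 8; 19 m³ remain.
Put 22 m³ in container 9; 18 m³ remain.
Put 22 m³ in container 10; 18 m³ remain.
Put 25 m³ in container 11; 15 m³ remain.
Put 21 m³ in container 12; 19 m³ remain.
Put 24 m³ in container 13; 16 m³ remain.
Put 23 m³ in container 14; 17 m³ remain.
Put 25 m³ in container 15; 15 m³ remain.
Put 22 m³ in container 16; 18 m³ remain.
Put 21 m³ in container 17; 19 m³ remain.
17 containers × 40 m³ = 680 m³; used 389 m³; unused 291 m³.

291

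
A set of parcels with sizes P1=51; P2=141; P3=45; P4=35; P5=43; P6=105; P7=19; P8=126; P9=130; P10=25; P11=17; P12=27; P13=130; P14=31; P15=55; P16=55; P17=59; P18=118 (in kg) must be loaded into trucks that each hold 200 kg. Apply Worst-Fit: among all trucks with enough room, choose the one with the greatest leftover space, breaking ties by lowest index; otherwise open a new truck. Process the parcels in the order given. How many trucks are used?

7

truck 1: place P1 (51 kg), 149 kg left
truck 1: place P2 (141 kg), 8 kg left
truck 2: place P3 (45 kg), 155 kg left
truck 2: place P4 (35 kg), 120 kg left
truck 2: place P5 (43 kg), 77 kg left
truck 3: place P6 (105 kg), 95 kg left
truck 3: place P7 (19 kg), 76 kg left
truck 4: place P8 (126 kg), 74 kg left
truck 5: place P9 (130 kg), 70 kg left
truck 2: place P10 (25 kg), 52 kg left
truck 3: place P11 (17 kg), 59 kg left
truck 4: place P12 (27 kg), 47 kg left
truck 6: place P13 (130 kg), 70 kg left
truck 5: place P14 (31 kg), 39 kg left
truck 6: place P15 (55 kg), 15 kg left
truck 3: place P16 (55 kg), 4 kg left
truck 7: place P17 (59 kg), 141 kg left
truck 7: place P18 (118 kg), 23 kg left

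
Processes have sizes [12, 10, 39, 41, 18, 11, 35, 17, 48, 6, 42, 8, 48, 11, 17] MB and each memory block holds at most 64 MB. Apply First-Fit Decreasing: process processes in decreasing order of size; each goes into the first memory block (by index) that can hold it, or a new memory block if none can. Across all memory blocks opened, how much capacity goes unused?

21

Sorted descending: 48, 48, 42, 41, 39, 35, 18, 17, 17, 12, 11, 11, 10, 8, 6.
Put 48 MB in memory block 1; 16 MB remain.
Put 48 MB in memory block 2; 16 MB remain.
Put 42 MB in memory block 3; 22 MB remain.
Put 41 MB in memory block 4; 23 MB remain.
Put 39 MB in memory block 5; 25 MB remain.
Put 35 MB in memory block 6; 29 MB remain.
Put 18 MB in memory block 3; 4 MB remain.
Put 17 MB in memory block 4; 6 MB remain.
Put 17 MB in memory block 5; 8 MB remain.
Put 12 MB in memory block 1; 4 MB remain.
Put 11 MB in memory block 2; 5 MB remain.
Put 11 MB in memory block 6; 18 MB remain.
Put 10 MB in memory block 6; 8 MB remain.
Put 8 MB in memory block 5; 0 MB remain.
Put 6 MB in memory block 4; 0 MB remain.
6 memory blocks × 64 MB = 384 MB; used 363 MB; unused 21 MB.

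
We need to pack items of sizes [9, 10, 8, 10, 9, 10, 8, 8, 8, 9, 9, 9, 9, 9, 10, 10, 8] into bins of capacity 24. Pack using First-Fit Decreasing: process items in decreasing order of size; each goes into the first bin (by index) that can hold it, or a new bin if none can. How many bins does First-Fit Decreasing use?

Sorted descending: 10, 10, 10, 10, 10, 9, 9, 9, 9, 9, 9, 9, 8, 8, 8, 8, 8.
bin 1: place 10, 14 left
bin 1: place 10, 4 left
bin 2: place 10, 14 left
bin 2: place 10, 4 left
bin 3: place 10, 14 left
bin 3: place 9, 5 left
bin 4: place 9, 15 left
bin 4: place 9, 6 left
bin 5: place 9, 15 left
bin 5: place 9, 6 left
bin 6: place 9, 15 left
bin 6: place 9, 6 left
bin 7: place 8, 16 left
bin 7: place 8, 8 left
bin 7: place 8, 0 left
bin 8: place 8, 16 left
bin 8: place 8, 8 left
Final bins: [10,10] [10,10] [10,9] [9,9] [9,9] [9,9] [8,8,8] [8,8].

8 bins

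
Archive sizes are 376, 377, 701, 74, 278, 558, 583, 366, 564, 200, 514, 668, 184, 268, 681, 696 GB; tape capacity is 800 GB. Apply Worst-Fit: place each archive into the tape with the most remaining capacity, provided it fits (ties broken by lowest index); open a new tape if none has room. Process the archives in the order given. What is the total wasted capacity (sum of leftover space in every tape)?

376 GB → tape 1 (remaining 424 GB)
377 GB → tape 1 (remaining 47 GB)
701 GB → tape 2 (remaining 99 GB)
74 GB → tape 2 (remaining 25 GB)
278 GB → tape 3 (remaining 522 GB)
558 GB → tape 4 (remaining 242 GB)
583 GB → tape 5 (remaining 217 GB)
366 GB → tape 3 (remaining 156 GB)
564 GB → tape 6 (remaining 236 GB)
200 GB → tape 4 (remaining 42 GB)
514 GB → tape 7 (remaining 286 GB)
668 GB → tape 8 (remaining 132 GB)
184 GB → tape 7 (remaining 102 GB)
268 GB → tape 9 (remaining 532 GB)
681 GB → tape 10 (remaining 119 GB)
696 GB → tape 11 (remaining 104 GB)
11 tapes × 800 GB = 8800 GB; used 7088 GB; unused 1712 GB.

1712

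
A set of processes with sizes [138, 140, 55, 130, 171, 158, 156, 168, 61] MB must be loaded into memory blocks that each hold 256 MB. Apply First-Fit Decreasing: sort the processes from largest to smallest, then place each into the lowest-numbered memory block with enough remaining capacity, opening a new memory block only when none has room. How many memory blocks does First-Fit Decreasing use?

7

Sorted descending: 171, 168, 158, 156, 140, 138, 130, 61, 55.
171 MB → memory block 1 (remaining 85 MB)
168 MB → memory block 2 (remaining 88 MB)
158 MB → memory block 3 (remaining 98 MB)
156 MB → memory block 4 (remaining 100 MB)
140 MB → memory block 5 (remaining 116 MB)
138 MB → memory block 6 (remaining 118 MB)
130 MB → memory block 7 (remaining 126 MB)
61 MB → memory block 1 (remaining 24 MB)
55 MB → memory block 2 (remaining 33 MB)
Final memory blocks: [171,61] [168,55] [158] [156] [140] [138] [130].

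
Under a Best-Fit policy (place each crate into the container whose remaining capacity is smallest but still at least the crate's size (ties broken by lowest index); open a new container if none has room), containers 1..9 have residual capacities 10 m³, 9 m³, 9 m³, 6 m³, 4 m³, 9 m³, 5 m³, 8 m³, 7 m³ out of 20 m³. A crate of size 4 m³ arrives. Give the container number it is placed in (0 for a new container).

5

Containers with room: container 1 (10 m³), container 2 (9 m³), container 3 (9 m³), container 4 (6 m³), container 5 (4 m³), container 6 (9 m³), container 7 (5 m³), container 8 (8 m³), container 9 (7 m³).
Tightest fit is container 5 with 4 m³ free.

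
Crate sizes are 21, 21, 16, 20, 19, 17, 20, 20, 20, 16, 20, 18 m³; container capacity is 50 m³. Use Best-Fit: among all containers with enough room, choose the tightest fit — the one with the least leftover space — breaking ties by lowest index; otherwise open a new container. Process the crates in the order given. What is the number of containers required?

6 containers

container 1: place 21 m³, 29 m³ left
container 1: place 21 m³, 8 m³ left
container 2: place 16 m³, 34 m³ left
container 2: place 20 m³, 14 m³ left
container 3: place 19 m³, 31 m³ left
container 3: place 17 m³, 14 m³ left
container 4: place 20 m³, 30 m³ left
container 4: place 20 m³, 10 m³ left
container 5: place 20 m³, 30 m³ left
container 5: place 16 m³, 14 m³ left
container 6: place 20 m³, 30 m³ left
container 6: place 18 m³, 12 m³ left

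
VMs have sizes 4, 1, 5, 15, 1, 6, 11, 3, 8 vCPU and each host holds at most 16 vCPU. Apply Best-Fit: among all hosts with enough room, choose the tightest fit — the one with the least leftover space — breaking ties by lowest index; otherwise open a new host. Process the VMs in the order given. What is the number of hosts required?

host 1: place 4 vCPU, 12 vCPU left
host 1: place 1 vCPU, 11 vCPU left
host 1: place 5 vCPU, 6 vCPU left
host 2: place 15 vCPU, 1 vCPU left
host 2: place 1 vCPU, 0 vCPU left
host 1: place 6 vCPU, 0 vCPU left
host 3: place 11 vCPU, 5 vCPU left
host 3: place 3 vCPU, 2 vCPU left
host 4: place 8 vCPU, 8 vCPU left
Final hosts: [4,1,5,6] [15,1] [11,3] [8].

4 hosts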